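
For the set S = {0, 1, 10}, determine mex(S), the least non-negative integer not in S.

The values 0, 1 are all present; 2 is the first non-negative integer missing from the set.

2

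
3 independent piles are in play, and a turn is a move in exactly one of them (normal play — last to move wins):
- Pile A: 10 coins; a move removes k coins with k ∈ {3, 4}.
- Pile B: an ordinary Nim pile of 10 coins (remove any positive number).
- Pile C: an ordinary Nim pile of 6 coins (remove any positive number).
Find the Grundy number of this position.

13

Grundy values for pile A (subtraction set {3, 4}):
g(0) = mex{} = 0
g(1) = mex{} = 0
g(2) = mex{} = 0
g(3) = mex{0} = 1
g(4) = mex{0} = 1
g(5) = mex{0} = 1
g(6) = mex{0,1} = 2
g(7) = mex{1} = 0
g(8) = mex{1} = 0
g(9) = mex{1,2} = 0
g(10) = mex{0,2} = 1
So g(10) = 1.
Pile B is a plain Nim pile of size 10, so its Grundy value is 10.
Pile C is a plain Nim pile of size 6, so its Grundy value is 6.
By the Sprague-Grundy theorem, the Grundy value of a sum of independent games is the XOR of the component values.
Combined value = 1 XOR 10 XOR 6 = 13.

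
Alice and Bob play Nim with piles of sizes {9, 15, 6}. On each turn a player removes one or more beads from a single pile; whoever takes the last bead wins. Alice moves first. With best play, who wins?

Bob wins

Compute the nim-sum pairwise:
9 ⊕ 15 = 6
6 ⊕ 6 = 0
The nim-sum is 0, so this is a P-position: the player to move is in a losing position under optimal play; Alice is about to move from it and so loses — Bob wins.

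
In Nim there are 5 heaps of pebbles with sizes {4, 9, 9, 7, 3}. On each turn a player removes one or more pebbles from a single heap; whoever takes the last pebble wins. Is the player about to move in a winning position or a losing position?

Losing position

Compute the nim-sum pairwise:
4 ^ 9 = 13
13 ^ 9 = 4
4 ^ 7 = 3
3 ^ 3 = 0
The nim-sum is 0, so this is a P-position: the player to move is in a losing position under optimal play.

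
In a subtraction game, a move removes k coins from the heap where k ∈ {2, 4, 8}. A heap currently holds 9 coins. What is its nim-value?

Compute g(0), g(1), … for moves {2, 4, 8}:
g(0) = mex{} = 0
g(1) = mex{} = 0
g(2) = mex{0} = 1
g(3) = mex{0} = 1
g(4) = mex{0,1} = 2
g(5) = mex{0,1} = 2
g(6) = mex{1,2} = 0
g(7) = mex{1,2} = 0
g(8) = mex{0,2} = 1
g(9) = mex{0,2} = 1
So g(9) = 1.

1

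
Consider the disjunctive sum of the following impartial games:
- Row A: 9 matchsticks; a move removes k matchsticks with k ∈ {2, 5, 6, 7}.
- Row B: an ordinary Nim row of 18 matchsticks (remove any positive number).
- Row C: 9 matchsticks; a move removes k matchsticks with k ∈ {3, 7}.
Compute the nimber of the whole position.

17

Grundy values for row A (subtraction set {2, 5, 6, 7}):
g(0) = mex{} = 0
g(1) = mex{} = 0
g(2) = mex{0} = 1
g(3) = mex{0} = 1
g(4) = mex{1} = 0
g(5) = mex{0,1} = 2
g(6) = mex{0} = 1
g(7) = mex{0,1,2} = 3
g(8) = mex{0,1} = 2
g(9) = mex{0,1,3} = 2
So g(9) = 2.
Row B is a plain Nim row of size 18, so its Grundy value is 18.
Grundy values for row C (subtraction set {3, 7}):
k:     0  1  2  3  4  5  6  7  8  9
g(k):  0  0  0  1  1  1  0  2  2  1
So g(9) = 1.
By the Sprague-Grundy theorem, the Grundy value of a sum of independent games is the XOR of the component values.
Combined value = 2 XOR 18 XOR 1 = 17.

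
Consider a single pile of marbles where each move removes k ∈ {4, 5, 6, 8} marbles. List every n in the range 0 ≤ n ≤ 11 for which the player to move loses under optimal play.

Grundy values for subtraction set {4, 5, 6, 8}:
k:     0  1  2  3  4  5  6  7  8  9 10 11
g(k):  0  0  0  0  1  1  1  1  2  2  2  2
The P-positions (g = 0) in 0..11 are 0, 1, 2, 3.

0, 1, 2, 3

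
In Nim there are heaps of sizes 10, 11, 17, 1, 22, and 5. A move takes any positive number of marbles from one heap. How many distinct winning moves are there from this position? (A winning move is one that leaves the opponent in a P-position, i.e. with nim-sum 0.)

3

In binary:
  01010  (10)
  01011  (11)
  10001  (17)
  00001  (1)
  10110  (22)
  00101  (5)
  -----
  00010  (2)
The overall nim-sum is X = 2. A heap of size p has a winning move iff p XOR X < p (reduce it to p XOR X).
  10: 10 XOR 2 = 8 < 10 — winning move (to 8).
  11: 11 XOR 2 = 9 < 11 — winning move (to 9).
  17: 17 XOR 2 = 19 ≥ 17 — no move.
  1: 1 XOR 2 = 3 ≥ 1 — no move.
  22: 22 XOR 2 = 20 < 22 — winning move (to 20).
  5: 5 XOR 2 = 7 ≥ 5 — no move.
That gives 3 winning moves.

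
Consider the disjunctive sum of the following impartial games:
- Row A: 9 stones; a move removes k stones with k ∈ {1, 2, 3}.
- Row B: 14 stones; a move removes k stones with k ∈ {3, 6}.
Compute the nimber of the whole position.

0

For row A, compute g(0), g(1), … with moves {1, 2, 3}:
k:     0  1  2  3  4  5  6  7  8  9
g(k):  0  1  2  3  0  1  2  3  0  1
So g(9) = 1.
Grundy values for row B (subtraction set {3, 6}):
g(0) = mex{} = 0
g(1) = mex{} = 0
g(2) = mex{} = 0
g(3) = mex{0} = 1
g(4) = mex{0} = 1
g(5) = mex{0} = 1
g(6) = mex{0,1} = 2
g(7) = mex{0,1} = 2
g(8) = mex{0,1} = 2
g(9) = mex{1,2} = 0
g(10) = mex{1,2} = 0
g(11) = mex{1,2} = 0
g(12) = mex{0,2} = 1
g(13) = mex{0,2} = 1
g(14) = mex{0,2} = 1
So g(14) = 1.
The value of a disjunctive sum is the nim-sum of the parts.
Combined value = 1 XOR 1 = 0.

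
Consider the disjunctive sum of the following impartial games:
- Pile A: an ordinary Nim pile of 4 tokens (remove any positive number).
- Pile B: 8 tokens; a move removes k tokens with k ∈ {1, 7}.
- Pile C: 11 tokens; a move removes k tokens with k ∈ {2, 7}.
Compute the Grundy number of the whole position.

5

Pile A is a plain Nim pile of size 4, so its Grundy value is 4.
Build the Grundy sequence for pile B with g(k) = mex{g(k−s) : s ∈ {1, 7}, s ≤ k}:
g(0) = mex{} = 0
g(1) = mex{0} = 1
g(2) = mex{1} = 0
g(3) = mex{0} = 1
g(4) = mex{1} = 0
g(5) = mex{0} = 1
g(6) = mex{1} = 0
g(7) = mex{0} = 1
g(8) = mex{1} = 0
So g(8) = 0.
For pile C, compute g(0), g(1), … with moves {2, 7}:
k:     0  1  2  3  4  5  6  7  8  9 10 11
g(k):  0  0  1  1  0  0  1  1  2  0  0  1
So g(11) = 1.
By the Sprague-Grundy theorem, the Grundy value of a sum of independent games is the XOR of the component values.
Combined value = 4 XOR 0 XOR 1 = 5.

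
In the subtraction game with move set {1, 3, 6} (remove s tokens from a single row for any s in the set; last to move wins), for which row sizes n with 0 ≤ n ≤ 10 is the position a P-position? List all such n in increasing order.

Compute g(0), g(1), … for moves {1, 3, 6}:
g(0) = mex{} = 0
g(1) = mex{0} = 1
g(2) = mex{1} = 0
g(3) = mex{0} = 1
g(4) = mex{1} = 0
g(5) = mex{0} = 1
g(6) = mex{0,1} = 2
g(7) = mex{0,1,2} = 3
g(8) = mex{0,1,3} = 2
g(9) = mex{1,2} = 0
g(10) = mex{0,3} = 1
The P-positions (g = 0) in 0..10 are 0, 2, 4, 9.

0, 2, 4, 9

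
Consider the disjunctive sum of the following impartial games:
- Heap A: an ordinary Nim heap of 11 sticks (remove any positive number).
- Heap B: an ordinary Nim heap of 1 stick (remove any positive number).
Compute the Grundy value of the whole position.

10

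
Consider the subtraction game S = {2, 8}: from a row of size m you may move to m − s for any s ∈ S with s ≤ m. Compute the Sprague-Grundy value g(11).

Build the Grundy sequence with g(k) = mex{g(k−s) : s ∈ {2, 8}, s ≤ k}:
g(0) = mex{} = 0
g(1) = mex{} = 0
g(2) = mex{0} = 1
g(3) = mex{0} = 1
g(4) = mex{1} = 0
g(5) = mex{1} = 0
g(6) = mex{0} = 1
g(7) = mex{0} = 1
g(8) = mex{0,1} = 2
g(9) = mex{0,1} = 2
g(10) = mex{1,2} = 0
g(11) = mex{1,2} = 0
So g(11) = 0.

0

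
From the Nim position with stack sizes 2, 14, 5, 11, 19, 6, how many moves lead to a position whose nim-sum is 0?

1

Nim-sum: 2 XOR 14 XOR 5 XOR 11 XOR 19 XOR 6 = 23.
The overall nim-sum is X = 23. A stack of size p has a winning move iff p XOR X < p (reduce it to p XOR X).
  2: 2 XOR 23 = 21 ≥ 2 — no move.
  14: 14 XOR 23 = 25 ≥ 14 — no move.
  5: 5 XOR 23 = 18 ≥ 5 — no move.
  11: 11 XOR 23 = 28 ≥ 11 — no move.
  19: 19 XOR 23 = 4 < 19 — winning move (to 4).
  6: 6 XOR 23 = 17 ≥ 6 — no move.
That gives 1 winning move.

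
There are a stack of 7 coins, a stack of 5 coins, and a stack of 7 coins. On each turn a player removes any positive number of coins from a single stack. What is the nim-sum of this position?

5

Write each in binary and XOR column by column:
  111  (7)
  101  (5)
  111  (7)
  ---
  101  (5)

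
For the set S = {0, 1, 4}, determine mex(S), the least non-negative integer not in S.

The values 0, 1 are all present; 2 is the first non-negative integer missing from the set.

2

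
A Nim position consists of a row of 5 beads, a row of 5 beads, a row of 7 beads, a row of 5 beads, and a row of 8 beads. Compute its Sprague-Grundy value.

10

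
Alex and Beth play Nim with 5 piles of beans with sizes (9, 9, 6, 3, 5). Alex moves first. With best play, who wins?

Bitwise XOR of the heap sizes:
  1001  (9)
  1001  (9)
  0110  (6)
  0011  (3)
  0101  (5)
  ----
  0000  (0)
The nim-sum is 0, so this is a P-position: the player to move is in a losing position under optimal play; Alex is about to move from it and so loses — Beth wins.

Beth wins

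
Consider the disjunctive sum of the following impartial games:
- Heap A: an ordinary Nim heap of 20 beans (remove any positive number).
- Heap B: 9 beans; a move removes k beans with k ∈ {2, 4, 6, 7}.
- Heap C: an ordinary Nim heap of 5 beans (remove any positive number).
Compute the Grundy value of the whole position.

17

Heap A is a plain Nim heap of size 20, so its Grundy value is 20.
For heap B, compute g(0), g(1), … with moves {2, 4, 6, 7}:
k:     0  1  2  3  4  5  6  7  8  9
g(k):  0  0  1  1  2  2  3  3  4  0
So g(9) = 0.
Heap C is a plain Nim heap of size 5, so its Grundy value is 5.
By the Sprague-Grundy theorem, the Grundy value of a sum of independent games is the XOR of the component values.
Combined value = 20 ⊕ 0 ⊕ 5 = 17.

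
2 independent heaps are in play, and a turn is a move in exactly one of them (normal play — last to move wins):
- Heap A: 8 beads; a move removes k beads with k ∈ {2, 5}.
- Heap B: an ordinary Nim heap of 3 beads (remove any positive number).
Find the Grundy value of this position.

Grundy values for heap A (subtraction set {2, 5}):
g(0) = mex{} = 0
g(1) = mex{} = 0
g(2) = mex{0} = 1
g(3) = mex{0} = 1
g(4) = mex{1} = 0
g(5) = mex{0,1} = 2
g(6) = mex{0} = 1
g(7) = mex{1,2} = 0
g(8) = mex{1} = 0
So g(8) = 0.
Heap B is a plain Nim heap of size 3, so its Grundy value is 3.
By the Sprague-Grundy theorem, the Grundy value of a sum of independent games is the XOR of the component values.
Combined value = 0 ⊕ 3 = 3.

3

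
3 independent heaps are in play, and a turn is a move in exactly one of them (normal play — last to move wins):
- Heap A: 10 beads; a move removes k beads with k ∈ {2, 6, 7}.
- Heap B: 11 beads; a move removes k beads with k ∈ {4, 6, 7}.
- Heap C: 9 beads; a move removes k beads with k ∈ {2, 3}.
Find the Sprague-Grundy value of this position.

1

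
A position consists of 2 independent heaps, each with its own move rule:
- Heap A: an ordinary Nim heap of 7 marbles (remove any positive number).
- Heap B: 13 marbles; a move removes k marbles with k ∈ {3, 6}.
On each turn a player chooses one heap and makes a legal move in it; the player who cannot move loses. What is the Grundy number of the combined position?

Heap A is a plain Nim heap of size 7, so its Grundy value is 7.
Grundy values for heap B (subtraction set {3, 6}):
k:     0  1  2  3  4  5  6  7  8  9 10 11 12 13
g(k):  0  0  0  1  1  1  2  2  2  0  0  0  1  1
So g(13) = 1.
By the Sprague-Grundy theorem, the Grundy value of a sum of independent games is the XOR of the component values.
Combined value = 7 XOR 1 = 6.

6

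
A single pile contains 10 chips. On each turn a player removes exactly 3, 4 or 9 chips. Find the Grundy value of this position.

1

Compute g(0), g(1), … for moves {3, 4, 9}:
k:     0  1  2  3  4  5  6  7  8  9 10
g(k):  0  0  0  1  1  1  2  0  0  3  1
So g(10) = 1.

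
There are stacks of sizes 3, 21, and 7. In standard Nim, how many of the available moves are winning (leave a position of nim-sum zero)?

1

Nim-sum: 3 ⊕ 21 ⊕ 7 = 17.
The overall nim-sum is X = 17. A stack of size p has a winning move iff p XOR X < p (reduce it to p XOR X).
  3: 3 XOR 17 = 18 ≥ 3 — no move.
  21: 21 XOR 17 = 4 < 21 — winning move (to 4).
  7: 7 XOR 17 = 22 ≥ 7 — no move.
That gives 1 winning move.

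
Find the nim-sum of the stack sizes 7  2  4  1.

0

Compute the nim-sum pairwise:
7 ^ 2 = 5
5 ^ 4 = 1
1 ^ 1 = 0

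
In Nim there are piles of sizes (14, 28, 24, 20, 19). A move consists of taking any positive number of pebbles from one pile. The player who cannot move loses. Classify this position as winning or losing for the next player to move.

Compute the nim-sum pairwise:
14 ^ 28 = 18
18 ^ 24 = 10
10 ^ 20 = 30
30 ^ 19 = 13
The nim-sum is 13 ≠ 0, so this is an N-position: the player to move can win.

Winning position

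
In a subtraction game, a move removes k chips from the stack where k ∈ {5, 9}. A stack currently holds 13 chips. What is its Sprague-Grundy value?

2

Compute g(0), g(1), … for moves {5, 9}:
g(0) = mex{} = 0
g(1) = mex{} = 0
g(2) = mex{} = 0
g(3) = mex{} = 0
g(4) = mex{} = 0
g(5) = mex{0} = 1
g(6) = mex{0} = 1
g(7) = mex{0} = 1
g(8) = mex{0} = 1
g(9) = mex{0} = 1
g(10) = mex{0,1} = 2
g(11) = mex{0,1} = 2
g(12) = mex{0,1} = 2
g(13) = mex{0,1} = 2
So g(13) = 2.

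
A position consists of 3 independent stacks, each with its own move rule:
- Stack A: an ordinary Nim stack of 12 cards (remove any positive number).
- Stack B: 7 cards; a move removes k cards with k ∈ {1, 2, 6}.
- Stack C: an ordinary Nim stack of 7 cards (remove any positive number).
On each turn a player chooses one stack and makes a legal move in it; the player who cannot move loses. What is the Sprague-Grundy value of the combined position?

11

Stack A is a plain Nim stack of size 12, so its Grundy value is 12.
Build the Grundy sequence for stack B with g(k) = mex{g(k−s) : s ∈ {1, 2, 6}, s ≤ k}:
g(0) = mex{} = 0
g(1) = mex{0} = 1
g(2) = mex{0,1} = 2
g(3) = mex{1,2} = 0
g(4) = mex{0,2} = 1
g(5) = mex{0,1} = 2
g(6) = mex{0,1,2} = 3
g(7) = mex{1,2,3} = 0
So g(7) = 0.
Stack C is a plain Nim stack of size 7, so its Grundy value is 7.
The value of a disjunctive sum is the nim-sum of the parts.
Combined value = 12 ⊕ 0 ⊕ 7 = 11.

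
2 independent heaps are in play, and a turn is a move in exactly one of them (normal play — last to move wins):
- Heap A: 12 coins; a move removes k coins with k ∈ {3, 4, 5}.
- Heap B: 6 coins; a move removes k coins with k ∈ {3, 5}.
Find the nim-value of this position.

3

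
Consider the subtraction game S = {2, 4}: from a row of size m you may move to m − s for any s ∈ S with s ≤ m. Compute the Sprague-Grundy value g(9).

1

Build the Grundy sequence with g(k) = mex{g(k−s) : s ∈ {2, 4}, s ≤ k}:
k:     0  1  2  3  4  5  6  7  8  9
g(k):  0  0  1  1  2  2  0  0  1  1
So g(9) = 1.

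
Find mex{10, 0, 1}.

The values 0, 1 are all present; 2 is the first non-negative integer missing from the set.

2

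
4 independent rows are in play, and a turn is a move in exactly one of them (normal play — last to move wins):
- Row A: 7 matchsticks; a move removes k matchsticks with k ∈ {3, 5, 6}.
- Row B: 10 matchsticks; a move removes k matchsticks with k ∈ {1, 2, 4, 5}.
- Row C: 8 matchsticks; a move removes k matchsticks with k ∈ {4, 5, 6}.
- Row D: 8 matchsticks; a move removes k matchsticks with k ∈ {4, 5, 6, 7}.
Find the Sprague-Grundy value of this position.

3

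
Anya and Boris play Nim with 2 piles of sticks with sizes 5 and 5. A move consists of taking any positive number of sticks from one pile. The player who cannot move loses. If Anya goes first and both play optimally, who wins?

Nim-sum: 5 XOR 5 = 0.
The nim-sum is 0, so this is a P-position: the player to move is in a losing position under optimal play; Anya is about to move from it and so loses — Boris wins.

Boris wins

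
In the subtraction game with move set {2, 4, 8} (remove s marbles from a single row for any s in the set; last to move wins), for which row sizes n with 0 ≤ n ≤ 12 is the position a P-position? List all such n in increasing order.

0, 1, 6, 7, 12

Compute g(0), g(1), … for moves {2, 4, 8}:
k:     0  1  2  3  4  5  6  7  8  9 10 11 12
g(k):  0  0  1  1  2  2  0  0  1  1  2  2  0
The P-positions (g = 0) in 0..12 are 0, 1, 6, 7, 12.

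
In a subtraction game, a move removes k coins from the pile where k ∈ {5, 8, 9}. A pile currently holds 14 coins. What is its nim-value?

Grundy values for subtraction set {5, 8, 9}:
g(0) = mex{} = 0
g(1) = mex{} = 0
g(2) = mex{} = 0
g(3) = mex{} = 0
g(4) = mex{} = 0
g(5) = mex{0} = 1
g(6) = mex{0} = 1
g(7) = mex{0} = 1
g(8) = mex{0} = 1
g(9) = mex{0} = 1
g(10) = mex{0,1} = 2
g(11) = mex{0,1} = 2
g(12) = mex{0,1} = 2
g(13) = mex{0,1} = 2
g(14) = mex{1} = 0
So g(14) = 0.

0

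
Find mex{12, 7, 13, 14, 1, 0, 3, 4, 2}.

The values 0, 1, 2, 3, 4 are all present; 5 is the first non-negative integer missing from the set.

5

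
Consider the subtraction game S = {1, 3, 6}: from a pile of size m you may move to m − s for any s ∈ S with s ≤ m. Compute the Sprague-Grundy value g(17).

2

Compute g(0), g(1), … for moves {1, 3, 6}:
k:     0  1  2  3  4  5  6  7  8  9 10 11 12 13 14 15 16 17
g(k):  0  1  0  1  0  1  2  3  2  0  1  0  1  0  1  2  3  2
So g(17) = 2.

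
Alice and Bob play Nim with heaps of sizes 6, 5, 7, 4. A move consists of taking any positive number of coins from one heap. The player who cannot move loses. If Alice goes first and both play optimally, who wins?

Bob wins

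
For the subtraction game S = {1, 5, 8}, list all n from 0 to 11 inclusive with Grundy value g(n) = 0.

Build the Grundy sequence with g(k) = mex{g(k−s) : s ∈ {1, 5, 8}, s ≤ k}:
g(0) = mex{} = 0
g(1) = mex{0} = 1
g(2) = mex{1} = 0
g(3) = mex{0} = 1
g(4) = mex{1} = 0
g(5) = mex{0} = 1
g(6) = mex{1} = 0
g(7) = mex{0} = 1
g(8) = mex{0,1} = 2
g(9) = mex{0,1,2} = 3
g(10) = mex{0,1,3} = 2
g(11) = mex{0,1,2} = 3
The P-positions (g = 0) in 0..11 are 0, 2, 4, 6.

0, 2, 4, 6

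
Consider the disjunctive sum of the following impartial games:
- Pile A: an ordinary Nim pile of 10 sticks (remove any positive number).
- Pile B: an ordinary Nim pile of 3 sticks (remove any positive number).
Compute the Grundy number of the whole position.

Pile A is a plain Nim pile of size 10, so its Grundy value is 10.
Pile B is a plain Nim pile of size 3, so its Grundy value is 3.
The value of a disjunctive sum is the nim-sum of the parts.
Combined value = 10 ⊕ 3 = 9.

9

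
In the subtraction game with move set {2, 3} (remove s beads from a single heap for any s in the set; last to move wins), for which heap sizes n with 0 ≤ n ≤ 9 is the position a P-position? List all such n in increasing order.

0, 1, 5, 6

Build the Grundy sequence with g(k) = mex{g(k−s) : s ∈ {2, 3}, s ≤ k}:
k:     0  1  2  3  4  5  6  7  8  9
g(k):  0  0  1  1  2  0  0  1  1  2
The P-positions (g = 0) in 0..9 are 0, 1, 5, 6.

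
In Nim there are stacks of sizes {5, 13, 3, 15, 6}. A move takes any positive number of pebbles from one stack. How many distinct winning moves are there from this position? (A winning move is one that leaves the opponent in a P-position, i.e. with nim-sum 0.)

3

Compute the nim-sum pairwise:
5 ^ 13 = 8
8 ^ 3 = 11
11 ^ 15 = 4
4 ^ 6 = 2
The overall nim-sum is X = 2. A stack of size p has a winning move iff p XOR X < p (reduce it to p XOR X).
  5: 5 XOR 2 = 7 ≥ 5 — no move.
  13: 13 XOR 2 = 15 ≥ 13 — no move.
  3: 3 XOR 2 = 1 < 3 — winning move (to 1).
  15: 15 XOR 2 = 13 < 15 — winning move (to 13).
  6: 6 XOR 2 = 4 < 6 — winning move (to 4).
That gives 3 winning moves.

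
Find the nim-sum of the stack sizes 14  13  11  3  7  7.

11

Compute the nim-sum pairwise:
14 XOR 13 = 3
3 XOR 11 = 8
8 XOR 3 = 11
11 XOR 7 = 12
12 XOR 7 = 11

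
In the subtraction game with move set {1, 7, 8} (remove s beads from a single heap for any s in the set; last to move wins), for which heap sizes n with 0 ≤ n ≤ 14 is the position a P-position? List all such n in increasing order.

Compute g(0), g(1), … for moves {1, 7, 8}:
g(0) = mex{} = 0
g(1) = mex{0} = 1
g(2) = mex{1} = 0
g(3) = mex{0} = 1
g(4) = mex{1} = 0
g(5) = mex{0} = 1
g(6) = mex{1} = 0
g(7) = mex{0} = 1
g(8) = mex{0,1} = 2
g(9) = mex{0,1,2} = 3
g(10) = mex{0,1,3} = 2
g(11) = mex{0,1,2} = 3
g(12) = mex{0,1,3} = 2
g(13) = mex{0,1,2} = 3
g(14) = mex{0,1,3} = 2
The P-positions (g = 0) in 0..14 are 0, 2, 4, 6.

0, 2, 4, 6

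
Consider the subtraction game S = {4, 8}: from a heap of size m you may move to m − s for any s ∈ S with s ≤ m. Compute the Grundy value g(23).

2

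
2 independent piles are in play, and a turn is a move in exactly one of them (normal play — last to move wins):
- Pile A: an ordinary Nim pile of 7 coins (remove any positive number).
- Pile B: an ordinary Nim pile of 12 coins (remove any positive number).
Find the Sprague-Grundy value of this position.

11

Pile A is a plain Nim pile of size 7, so its Grundy value is 7.
Pile B is a plain Nim pile of size 12, so its Grundy value is 12.
The value of a disjunctive sum is the nim-sum of the parts.
Combined value = 7 XOR 12 = 11.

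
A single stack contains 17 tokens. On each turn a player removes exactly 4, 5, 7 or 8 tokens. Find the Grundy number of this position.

1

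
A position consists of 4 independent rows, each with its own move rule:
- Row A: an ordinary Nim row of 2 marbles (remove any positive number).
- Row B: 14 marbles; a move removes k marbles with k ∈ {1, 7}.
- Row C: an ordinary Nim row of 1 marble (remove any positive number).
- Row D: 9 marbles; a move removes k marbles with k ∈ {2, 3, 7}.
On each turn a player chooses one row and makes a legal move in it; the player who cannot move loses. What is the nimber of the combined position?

1

Row A is a plain Nim row of size 2, so its Grundy value is 2.
Grundy values for row B (subtraction set {1, 7}):
k:     0  1  2  3  4  5  6  7  8  9 10 11 12 13 14
g(k):  0  1  0  1  0  1  0  1  0  1  0  1  0  1  0
So g(14) = 0.
Row C is a plain Nim row of size 1, so its Grundy value is 1.
Build the Grundy sequence for row D with g(k) = mex{g(k−s) : s ∈ {2, 3, 7}, s ≤ k}:
g(0) = mex{} = 0
g(1) = mex{} = 0
g(2) = mex{0} = 1
g(3) = mex{0} = 1
g(4) = mex{0,1} = 2
g(5) = mex{1} = 0
g(6) = mex{1,2} = 0
g(7) = mex{0,2} = 1
g(8) = mex{0} = 1
g(9) = mex{0,1} = 2
So g(9) = 2.
The value of a disjunctive sum is the nim-sum of the parts.
Combined value = 2 ⊕ 0 ⊕ 1 ⊕ 2 = 1.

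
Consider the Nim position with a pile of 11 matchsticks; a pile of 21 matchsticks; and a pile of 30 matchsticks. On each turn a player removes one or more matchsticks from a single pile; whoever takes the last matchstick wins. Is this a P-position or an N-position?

P-position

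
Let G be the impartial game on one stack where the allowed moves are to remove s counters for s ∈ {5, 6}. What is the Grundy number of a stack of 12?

0

Build the Grundy sequence with g(k) = mex{g(k−s) : s ∈ {5, 6}, s ≤ k}:
g(0) = mex{} = 0
g(1) = mex{} = 0
g(2) = mex{} = 0
g(3) = mex{} = 0
g(4) = mex{} = 0
g(5) = mex{0} = 1
g(6) = mex{0} = 1
g(7) = mex{0} = 1
g(8) = mex{0} = 1
g(9) = mex{0} = 1
g(10) = mex{0,1} = 2
g(11) = mex{1} = 0
g(12) = mex{1} = 0
So g(12) = 0.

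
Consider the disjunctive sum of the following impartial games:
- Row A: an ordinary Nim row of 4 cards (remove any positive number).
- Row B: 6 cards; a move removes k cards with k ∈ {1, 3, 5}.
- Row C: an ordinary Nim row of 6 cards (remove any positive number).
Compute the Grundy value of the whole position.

Row A is a plain Nim row of size 4, so its Grundy value is 4.
For row B, compute g(0), g(1), … with moves {1, 3, 5}:
k:     0  1  2  3  4  5  6
g(k):  0  1  0  1  0  1  0
So g(6) = 0.
Row C is a plain Nim row of size 6, so its Grundy value is 6.
The value of a disjunctive sum is the nim-sum of the parts.
Combined value = 4 XOR 0 XOR 6 = 2.

2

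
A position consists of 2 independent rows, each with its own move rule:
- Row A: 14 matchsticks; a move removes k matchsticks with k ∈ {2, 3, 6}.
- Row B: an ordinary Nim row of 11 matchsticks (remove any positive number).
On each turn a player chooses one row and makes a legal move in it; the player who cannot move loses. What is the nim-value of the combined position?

11

For row A, compute g(0), g(1), … with moves {2, 3, 6}:
g(0) = mex{} = 0
g(1) = mex{} = 0
g(2) = mex{0} = 1
g(3) = mex{0} = 1
g(4) = mex{0,1} = 2
g(5) = mex{1} = 0
g(6) = mex{0,1,2} = 3
g(7) = mex{0,2} = 1
g(8) = mex{0,1,3} = 2
g(9) = mex{1,3} = 0
g(10) = mex{1,2} = 0
g(11) = mex{0,2} = 1
g(12) = mex{0,3} = 1
g(13) = mex{0,1} = 2
g(14) = mex{1,2} = 0
So g(14) = 0.
Row B is a plain Nim row of size 11, so its Grundy value is 11.
By the Sprague-Grundy theorem, the Grundy value of a sum of independent games is the XOR of the component values.
Combined value = 0 XOR 11 = 11.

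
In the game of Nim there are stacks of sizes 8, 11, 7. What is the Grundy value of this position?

Compute the nim-sum pairwise:
8 ^ 11 = 3
3 ^ 7 = 4

4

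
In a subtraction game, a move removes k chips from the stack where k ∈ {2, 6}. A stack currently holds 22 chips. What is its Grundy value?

Grundy values for subtraction set {2, 6}:
k:     0  1  2  3  4  5  6  7  8  9 10 11 12 13 14 15 16 17 18 19 20 21 22
g(k):  0  0  1  1  0  0  1  1  0  0  1  1  0  0  1  1  0  0  1  1  0  0  1
So g(22) = 1.

1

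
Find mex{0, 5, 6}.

0 is in the set but 1 is not, so the mex is 1.

1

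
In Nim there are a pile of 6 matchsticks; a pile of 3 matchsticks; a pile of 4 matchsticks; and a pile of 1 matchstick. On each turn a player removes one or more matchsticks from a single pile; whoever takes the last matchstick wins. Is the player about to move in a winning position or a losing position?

In binary:
  110  (6)
  011  (3)
  100  (4)
  001  (1)
  ---
  000  (0)
The nim-sum is 0, so this is a P-position: the player to move is in a losing position under optimal play.

Losing position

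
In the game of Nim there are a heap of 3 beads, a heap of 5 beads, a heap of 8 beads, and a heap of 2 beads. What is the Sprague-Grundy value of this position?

12

Write each in binary and XOR column by column:
  0011  (3)
  0101  (5)
  1000  (8)
  0010  (2)
  ----
  1100  (12)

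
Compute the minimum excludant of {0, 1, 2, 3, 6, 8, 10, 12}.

The values 0, 1, 2, 3 are all present; 4 is the first non-negative integer missing from the set.

4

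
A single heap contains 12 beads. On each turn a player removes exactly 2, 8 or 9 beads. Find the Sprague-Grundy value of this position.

Compute g(0), g(1), … for moves {2, 8, 9}:
k:     0  1  2  3  4  5  6  7  8  9 10 11 12
g(k):  0  0  1  1  0  0  1  1  2  2  3  0  2
So g(12) = 2.

2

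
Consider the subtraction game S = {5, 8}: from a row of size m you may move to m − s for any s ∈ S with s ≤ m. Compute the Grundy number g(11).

2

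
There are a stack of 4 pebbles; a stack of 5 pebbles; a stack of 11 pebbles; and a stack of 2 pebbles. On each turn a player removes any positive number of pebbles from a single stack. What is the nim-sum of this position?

8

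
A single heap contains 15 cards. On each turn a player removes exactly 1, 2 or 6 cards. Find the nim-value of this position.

1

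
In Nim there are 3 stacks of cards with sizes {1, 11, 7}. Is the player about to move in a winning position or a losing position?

Winning position

In binary:
  0001  (1)
  1011  (11)
  0111  (7)
  ----
  1101  (13)
The nim-sum is 13 ≠ 0, so this is an N-position: the player to move can win.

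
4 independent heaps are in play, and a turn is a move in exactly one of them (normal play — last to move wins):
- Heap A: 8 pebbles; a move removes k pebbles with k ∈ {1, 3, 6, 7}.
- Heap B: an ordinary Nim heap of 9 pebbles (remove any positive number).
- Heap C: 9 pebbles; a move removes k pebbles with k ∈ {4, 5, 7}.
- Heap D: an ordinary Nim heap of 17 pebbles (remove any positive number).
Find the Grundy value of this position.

For heap A, compute g(0), g(1), … with moves {1, 3, 6, 7}:
g(0) = mex{} = 0
g(1) = mex{0} = 1
g(2) = mex{1} = 0
g(3) = mex{0} = 1
g(4) = mex{1} = 0
g(5) = mex{0} = 1
g(6) = mex{0,1} = 2
g(7) = mex{0,1,2} = 3
g(8) = mex{0,1,3} = 2
So g(8) = 2.
Heap B is a plain Nim heap of size 9, so its Grundy value is 9.
For heap C, compute g(0), g(1), … with moves {4, 5, 7}:
k:     0  1  2  3  4  5  6  7  8  9
g(k):  0  0  0  0  1  1  1  1  2  2
So g(9) = 2.
Heap D is a plain Nim heap of size 17, so its Grundy value is 17.
The value of a disjunctive sum is the nim-sum of the parts.
Combined value = 2 ⊕ 9 ⊕ 2 ⊕ 17 = 24.

24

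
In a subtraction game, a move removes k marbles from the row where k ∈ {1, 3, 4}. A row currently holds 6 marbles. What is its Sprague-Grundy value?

2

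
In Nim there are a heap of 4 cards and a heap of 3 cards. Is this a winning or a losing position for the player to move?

Nim-sum: 4 ^ 3 = 7.
The nim-sum is 7 ≠ 0, so this is an N-position: the player to move can win.

Winning position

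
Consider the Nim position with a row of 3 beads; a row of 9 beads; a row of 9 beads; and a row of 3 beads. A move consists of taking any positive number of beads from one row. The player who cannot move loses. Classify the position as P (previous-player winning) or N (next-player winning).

Nim-sum: 3 XOR 9 XOR 9 XOR 3 = 0.
The nim-sum is 0, so this is a P-position: the player to move is in a losing position under optimal play.

P-position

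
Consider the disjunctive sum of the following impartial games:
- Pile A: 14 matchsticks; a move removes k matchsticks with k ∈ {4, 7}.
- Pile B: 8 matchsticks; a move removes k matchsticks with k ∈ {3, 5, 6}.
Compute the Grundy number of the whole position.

Grundy values for pile A (subtraction set {4, 7}):
g(0) = mex{} = 0
g(1) = mex{} = 0
g(2) = mex{} = 0
g(3) = mex{} = 0
g(4) = mex{0} = 1
g(5) = mex{0} = 1
g(6) = mex{0} = 1
g(7) = mex{0} = 1
g(8) = mex{0,1} = 2
g(9) = mex{0,1} = 2
g(10) = mex{0,1} = 2
g(11) = mex{1} = 0
g(12) = mex{1,2} = 0
g(13) = mex{1,2} = 0
g(14) = mex{1,2} = 0
So g(14) = 0.
For pile B, compute g(0), g(1), … with moves {3, 5, 6}:
g(0) = mex{} = 0
g(1) = mex{} = 0
g(2) = mex{} = 0
g(3) = mex{0} = 1
g(4) = mex{0} = 1
g(5) = mex{0} = 1
g(6) = mex{0,1} = 2
g(7) = mex{0,1} = 2
g(8) = mex{0,1} = 2
So g(8) = 2.
By the Sprague-Grundy theorem, the Grundy value of a sum of independent games is the XOR of the component values.
Combined value = 0 ⊕ 2 = 2.

2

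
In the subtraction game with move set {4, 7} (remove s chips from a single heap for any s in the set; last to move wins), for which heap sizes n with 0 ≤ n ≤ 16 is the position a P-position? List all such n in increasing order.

0, 1, 2, 3, 11, 12, 13, 14

Build the Grundy sequence with g(k) = mex{g(k−s) : s ∈ {4, 7}, s ≤ k}:
k:     0  1  2  3  4  5  6  7  8  9 10 11 12 13 14 15 16
g(k):  0  0  0  0  1  1  1  1  2  2  2  0  0  0  0  1  1
The P-positions (g = 0) in 0..16 are 0, 1, 2, 3, 11, 12, 13, 14.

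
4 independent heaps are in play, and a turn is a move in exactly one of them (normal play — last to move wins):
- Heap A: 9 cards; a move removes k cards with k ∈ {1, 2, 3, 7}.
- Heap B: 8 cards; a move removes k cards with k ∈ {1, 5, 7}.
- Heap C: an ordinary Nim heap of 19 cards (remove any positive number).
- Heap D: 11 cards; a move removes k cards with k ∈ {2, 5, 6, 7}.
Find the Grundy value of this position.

For heap A, compute g(0), g(1), … with moves {1, 2, 3, 7}:
g(0) = mex{} = 0
g(1) = mex{0} = 1
g(2) = mex{0,1} = 2
g(3) = mex{0,1,2} = 3
g(4) = mex{1,2,3} = 0
g(5) = mex{0,2,3} = 1
g(6) = mex{0,1,3} = 2
g(7) = mex{0,1,2} = 3
g(8) = mex{1,2,3} = 0
g(9) = mex{0,2,3} = 1
So g(9) = 1.
Build the Grundy sequence for heap B with g(k) = mex{g(k−s) : s ∈ {1, 5, 7}, s ≤ k}:
k:     0  1  2  3  4  5  6  7  8
g(k):  0  1  0  1  0  1  0  1  0
So g(8) = 0.
Heap C is a plain Nim heap of size 19, so its Grundy value is 19.
Grundy values for heap D (subtraction set {2, 5, 6, 7}):
g(0) = mex{} = 0
g(1) = mex{} = 0
g(2) = mex{0} = 1
g(3) = mex{0} = 1
g(4) = mex{1} = 0
g(5) = mex{0,1} = 2
g(6) = mex{0} = 1
g(7) = mex{0,1,2} = 3
g(8) = mex{0,1} = 2
g(9) = mex{0,1,3} = 2
g(10) = mex{0,1,2} = 3
g(11) = mex{0,1,2} = 3
So g(11) = 3.
The value of a disjunctive sum is the nim-sum of the parts.
Combined value = 1 XOR 0 XOR 19 XOR 3 = 17.

17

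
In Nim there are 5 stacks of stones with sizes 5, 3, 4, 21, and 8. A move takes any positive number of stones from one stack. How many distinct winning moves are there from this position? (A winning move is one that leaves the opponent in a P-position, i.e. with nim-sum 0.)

Compute the nim-sum pairwise:
5 ⊕ 3 = 6
6 ⊕ 4 = 2
2 ⊕ 21 = 23
23 ⊕ 8 = 31
The overall nim-sum is X = 31. A stack of size p has a winning move iff p XOR X < p (reduce it to p XOR X).
  5: 5 XOR 31 = 26 ≥ 5 — no move.
  3: 3 XOR 31 = 28 ≥ 3 — no move.
  4: 4 XOR 31 = 27 ≥ 4 — no move.
  21: 21 XOR 31 = 10 < 21 — winning move (to 10).
  8: 8 XOR 31 = 23 ≥ 8 — no move.
That gives 1 winning move.

1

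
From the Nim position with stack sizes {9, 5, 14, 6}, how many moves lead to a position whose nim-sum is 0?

3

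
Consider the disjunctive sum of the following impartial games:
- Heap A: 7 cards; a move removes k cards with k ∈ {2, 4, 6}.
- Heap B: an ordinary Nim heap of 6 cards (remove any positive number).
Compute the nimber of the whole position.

5

For heap A, compute g(0), g(1), … with moves {2, 4, 6}:
k:     0  1  2  3  4  5  6  7
g(k):  0  0  1  1  2  2  3  3
So g(7) = 3.
Heap B is a plain Nim heap of size 6, so its Grundy value is 6.
By the Sprague-Grundy theorem, the Grundy value of a sum of independent games is the XOR of the component values.
Combined value = 3 ⊕ 6 = 5.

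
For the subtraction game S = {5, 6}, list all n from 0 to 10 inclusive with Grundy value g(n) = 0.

0, 1, 2, 3, 4

Build the Grundy sequence with g(k) = mex{g(k−s) : s ∈ {5, 6}, s ≤ k}:
k:     0  1  2  3  4  5  6  7  8  9 10
g(k):  0  0  0  0  0  1  1  1  1  1  2
The P-positions (g = 0) in 0..10 are 0, 1, 2, 3, 4.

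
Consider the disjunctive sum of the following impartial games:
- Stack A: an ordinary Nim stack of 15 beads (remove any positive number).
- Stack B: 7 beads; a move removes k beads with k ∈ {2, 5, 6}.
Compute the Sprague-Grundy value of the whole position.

Stack A is a plain Nim stack of size 15, so its Grundy value is 15.
Build the Grundy sequence for stack B with g(k) = mex{g(k−s) : s ∈ {2, 5, 6}, s ≤ k}:
k:     0  1  2  3  4  5  6  7
g(k):  0  0  1  1  0  2  1  3
So g(7) = 3.
The value of a disjunctive sum is the nim-sum of the parts.
Combined value = 15 XOR 3 = 12.

12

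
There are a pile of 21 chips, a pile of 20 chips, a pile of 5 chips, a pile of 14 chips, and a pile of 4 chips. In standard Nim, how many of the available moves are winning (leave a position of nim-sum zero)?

Nim-sum: 21 ^ 20 ^ 5 ^ 14 ^ 4 = 14.
The overall nim-sum is X = 14. A pile of size p has a winning move iff p XOR X < p (reduce it to p XOR X).
  21: 21 XOR 14 = 27 ≥ 21 — no move.
  20: 20 XOR 14 = 26 ≥ 20 — no move.
  5: 5 XOR 14 = 11 ≥ 5 — no move.
  14: 14 XOR 14 = 0 < 14 — winning move (to 0).
  4: 4 XOR 14 = 10 ≥ 4 — no move.
That gives 1 winning move.

1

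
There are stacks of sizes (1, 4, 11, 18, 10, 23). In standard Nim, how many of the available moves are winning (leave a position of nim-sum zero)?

Nim-sum: 1 ⊕ 4 ⊕ 11 ⊕ 18 ⊕ 10 ⊕ 23 = 1.
The overall nim-sum is X = 1. A stack of size p has a winning move iff p XOR X < p (reduce it to p XOR X).
  1: 1 XOR 1 = 0 < 1 — winning move (to 0).
  4: 4 XOR 1 = 5 ≥ 4 — no move.
  11: 11 XOR 1 = 10 < 11 — winning move (to 10).
  18: 18 XOR 1 = 19 ≥ 18 — no move.
  10: 10 XOR 1 = 11 ≥ 10 — no move.
  23: 23 XOR 1 = 22 < 23 — winning move (to 22).
That gives 3 winning moves.

3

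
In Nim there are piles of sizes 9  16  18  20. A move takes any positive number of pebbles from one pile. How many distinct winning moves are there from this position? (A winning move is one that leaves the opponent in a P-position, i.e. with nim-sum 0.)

Compute the nim-sum pairwise:
9 ^ 16 = 25
25 ^ 18 = 11
11 ^ 20 = 31
The overall nim-sum is X = 31. A pile of size p has a winning move iff p XOR X < p (reduce it to p XOR X).
  9: 9 XOR 31 = 22 ≥ 9 — no move.
  16: 16 XOR 31 = 15 < 16 — winning move (to 15).
  18: 18 XOR 31 = 13 < 18 — winning move (to 13).
  20: 20 XOR 31 = 11 < 20 — winning move (to 11).
That gives 3 winning moves.

3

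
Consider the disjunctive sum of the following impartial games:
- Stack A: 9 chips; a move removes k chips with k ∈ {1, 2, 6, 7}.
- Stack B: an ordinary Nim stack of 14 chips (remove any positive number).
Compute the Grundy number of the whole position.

For stack A, compute g(0), g(1), … with moves {1, 2, 6, 7}:
g(0) = mex{} = 0
g(1) = mex{0} = 1
g(2) = mex{0,1} = 2
g(3) = mex{1,2} = 0
g(4) = mex{0,2} = 1
g(5) = mex{0,1} = 2
g(6) = mex{0,1,2} = 3
g(7) = mex{0,1,2,3} = 4
g(8) = mex{1,2,3,4} = 0
g(9) = mex{0,2,4} = 1
So g(9) = 1.
Stack B is a plain Nim stack of size 14, so its Grundy value is 14.
By the Sprague-Grundy theorem, the Grundy value of a sum of independent games is the XOR of the component values.
Combined value = 1 ⊕ 14 = 15.

15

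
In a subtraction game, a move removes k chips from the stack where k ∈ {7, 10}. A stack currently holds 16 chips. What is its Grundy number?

2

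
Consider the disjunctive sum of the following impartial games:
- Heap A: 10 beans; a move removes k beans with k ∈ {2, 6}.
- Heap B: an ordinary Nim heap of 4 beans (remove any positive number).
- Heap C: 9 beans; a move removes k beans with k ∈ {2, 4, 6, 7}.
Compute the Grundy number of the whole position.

5

Grundy values for heap A (subtraction set {2, 6}):
k:     0  1  2  3  4  5  6  7  8  9 10
g(k):  0  0  1  1  0  0  1  1  0  0  1
So g(10) = 1.
Heap B is a plain Nim heap of size 4, so its Grundy value is 4.
Build the Grundy sequence for heap C with g(k) = mex{g(k−s) : s ∈ {2, 4, 6, 7}, s ≤ k}:
g(0) = mex{} = 0
g(1) = mex{} = 0
g(2) = mex{0} = 1
g(3) = mex{0} = 1
g(4) = mex{0,1} = 2
g(5) = mex{0,1} = 2
g(6) = mex{0,1,2} = 3
g(7) = mex{0,1,2} = 3
g(8) = mex{0,1,2,3} = 4
g(9) = mex{1,2,3} = 0
So g(9) = 0.
The value of a disjunctive sum is the nim-sum of the parts.
Combined value = 1 ⊕ 4 ⊕ 0 = 5.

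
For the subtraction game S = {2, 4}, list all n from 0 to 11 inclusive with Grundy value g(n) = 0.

0, 1, 6, 7

Build the Grundy sequence with g(k) = mex{g(k−s) : s ∈ {2, 4}, s ≤ k}:
g(0) = mex{} = 0
g(1) = mex{} = 0
g(2) = mex{0} = 1
g(3) = mex{0} = 1
g(4) = mex{0,1} = 2
g(5) = mex{0,1} = 2
g(6) = mex{1,2} = 0
g(7) = mex{1,2} = 0
g(8) = mex{0,2} = 1
g(9) = mex{0,2} = 1
g(10) = mex{0,1} = 2
g(11) = mex{0,1} = 2
The P-positions (g = 0) in 0..11 are 0, 1, 6, 7.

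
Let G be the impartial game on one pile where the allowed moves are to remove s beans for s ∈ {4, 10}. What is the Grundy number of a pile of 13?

1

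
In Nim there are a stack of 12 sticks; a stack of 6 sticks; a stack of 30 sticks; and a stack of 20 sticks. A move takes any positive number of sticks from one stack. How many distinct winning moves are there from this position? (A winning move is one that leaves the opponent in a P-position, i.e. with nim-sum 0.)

0

Write each in binary and XOR column by column:
  01100  (12)
  00110  (6)
  11110  (30)
  10100  (20)
  -----
  00000  (0)
The nim-sum is already 0, so every move leaves a nonzero nim-sum — there are no winning moves.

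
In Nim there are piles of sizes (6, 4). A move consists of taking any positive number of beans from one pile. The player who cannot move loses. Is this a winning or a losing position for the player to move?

Winning position

Compute the nim-sum pairwise:
6 ⊕ 4 = 2
The nim-sum is 2 ≠ 0, so this is an N-position: the player to move can win.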